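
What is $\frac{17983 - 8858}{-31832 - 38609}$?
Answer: $- \frac{9125}{70441} \approx -0.12954$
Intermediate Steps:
$\frac{17983 - 8858}{-31832 - 38609} = \frac{9125}{-70441} = 9125 \left(- \frac{1}{70441}\right) = - \frac{9125}{70441}$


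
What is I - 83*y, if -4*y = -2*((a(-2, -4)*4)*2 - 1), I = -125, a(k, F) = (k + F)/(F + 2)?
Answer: -2159/2 ≈ -1079.5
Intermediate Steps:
a(k, F) = (F + k)/(2 + F)
y = 23/2 (y = -(-1)*((((-4 - 2)/(2 - 4))*4)*2 - 1)/2 = -(-1)*(((-6/(-2))*4)*2 - 1)/2 = -(-1)*((-1/2*(-6)*4)*2 - 1)/2 = -(-1)*((3*4)*2 - 1)/2 = -(-1)*(12*2 - 1)/2 = -(-1)*(24 - 1)/2 = -(-1)*23/2 = -1/4*(-46) = 23/2 ≈ 11.500)
I - 83*y = -125 - 83*23/2 = -125 - 1909/2 = -2159/2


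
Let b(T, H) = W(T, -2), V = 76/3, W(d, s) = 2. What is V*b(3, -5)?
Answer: 152/3 ≈ 50.667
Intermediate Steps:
V = 76/3 (V = 76*(1/3) = 76/3 ≈ 25.333)
b(T, H) = 2
V*b(3, -5) = (76/3)*2 = 152/3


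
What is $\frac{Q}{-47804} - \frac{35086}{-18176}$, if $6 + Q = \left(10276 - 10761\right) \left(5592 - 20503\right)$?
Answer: $- \frac{16221059095}{108610688} \approx -149.35$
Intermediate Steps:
$Q = 7231829$ ($Q = -6 + \left(10276 - 10761\right) \left(5592 - 20503\right) = -6 - -7231835 = -6 + 7231835 = 7231829$)
$\frac{Q}{-47804} - \frac{35086}{-18176} = \frac{7231829}{-47804} - \frac{35086}{-18176} = 7231829 \left(- \frac{1}{47804}\right) - - \frac{17543}{9088} = - \frac{7231829}{47804} + \frac{17543}{9088} = - \frac{16221059095}{108610688}$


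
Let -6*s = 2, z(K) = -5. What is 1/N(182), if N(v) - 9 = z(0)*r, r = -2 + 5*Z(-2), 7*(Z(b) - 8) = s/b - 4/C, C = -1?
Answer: -42/8227 ≈ -0.0051051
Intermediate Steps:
s = -⅓ (s = -⅙*2 = -⅓ ≈ -0.33333)
Z(b) = 60/7 - 1/(21*b) (Z(b) = 8 + (-1/(3*b) - 4/(-1))/7 = 8 + (-1/(3*b) - 4*(-1))/7 = 8 + (-1/(3*b) + 4)/7 = 8 + (4 - 1/(3*b))/7 = 8 + (4/7 - 1/(21*b)) = 60/7 - 1/(21*b))
r = 1721/42 (r = -2 + 5*((1/21)*(-1 + 180*(-2))/(-2)) = -2 + 5*((1/21)*(-½)*(-1 - 360)) = -2 + 5*((1/21)*(-½)*(-361)) = -2 + 5*(361/42) = -2 + 1805/42 = 1721/42 ≈ 40.976)
N(v) = -8227/42 (N(v) = 9 - 5*1721/42 = 9 - 8605/42 = -8227/42)
1/N(182) = 1/(-8227/42) = -42/8227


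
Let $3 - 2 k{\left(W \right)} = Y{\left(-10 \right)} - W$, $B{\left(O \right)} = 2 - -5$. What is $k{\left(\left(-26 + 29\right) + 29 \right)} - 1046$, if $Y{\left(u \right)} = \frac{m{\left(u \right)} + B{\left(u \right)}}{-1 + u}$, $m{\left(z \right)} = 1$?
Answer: $- \frac{22619}{22} \approx -1028.1$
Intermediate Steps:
$B{\left(O \right)} = 7$ ($B{\left(O \right)} = 2 + 5 = 7$)
$Y{\left(u \right)} = \frac{8}{-1 + u}$ ($Y{\left(u \right)} = \frac{1 + 7}{-1 + u} = \frac{8}{-1 + u}$)
$k{\left(W \right)} = \frac{41}{22} + \frac{W}{2}$ ($k{\left(W \right)} = \frac{3}{2} - \frac{\frac{8}{-1 - 10} - W}{2} = \frac{3}{2} - \frac{\frac{8}{-11} - W}{2} = \frac{3}{2} - \frac{8 \left(- \frac{1}{11}\right) - W}{2} = \frac{3}{2} - \frac{- \frac{8}{11} - W}{2} = \frac{3}{2} + \left(\frac{4}{11} + \frac{W}{2}\right) = \frac{41}{22} + \frac{W}{2}$)
$k{\left(\left(-26 + 29\right) + 29 \right)} - 1046 = \left(\frac{41}{22} + \frac{\left(-26 + 29\right) + 29}{2}\right) - 1046 = \left(\frac{41}{22} + \frac{3 + 29}{2}\right) - 1046 = \left(\frac{41}{22} + \frac{1}{2} \cdot 32\right) - 1046 = \left(\frac{41}{22} + 16\right) - 1046 = \frac{393}{22} - 1046 = - \frac{22619}{22}$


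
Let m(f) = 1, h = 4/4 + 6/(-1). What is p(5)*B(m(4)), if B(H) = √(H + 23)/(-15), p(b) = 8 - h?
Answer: -26*√6/15 ≈ -4.2458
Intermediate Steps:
h = -5 (h = 4*(¼) + 6*(-1) = 1 - 6 = -5)
p(b) = 13 (p(b) = 8 - 1*(-5) = 8 + 5 = 13)
B(H) = -√(23 + H)/15 (B(H) = √(23 + H)*(-1/15) = -√(23 + H)/15)
p(5)*B(m(4)) = 13*(-√(23 + 1)/15) = 13*(-2*√6/15) = -26*√6/15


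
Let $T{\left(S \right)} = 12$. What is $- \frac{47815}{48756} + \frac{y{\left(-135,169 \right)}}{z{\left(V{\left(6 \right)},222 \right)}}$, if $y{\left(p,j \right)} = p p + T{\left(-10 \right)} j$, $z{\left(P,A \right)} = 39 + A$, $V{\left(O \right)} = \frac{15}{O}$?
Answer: $\frac{108330617}{1413924} \approx 76.617$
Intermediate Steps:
$y{\left(p,j \right)} = p^{2} + 12 j$ ($y{\left(p,j \right)} = p p + 12 j = p^{2} + 12 j$)
$- \frac{47815}{48756} + \frac{y{\left(-135,169 \right)}}{z{\left(V{\left(6 \right)},222 \right)}} = - \frac{47815}{48756} + \frac{\left(-135\right)^{2} + 12 \cdot 169}{39 + 222} = \left(-47815\right) \frac{1}{48756} + \frac{18225 + 2028}{261} = - \frac{47815}{48756} + 20253 \cdot \frac{1}{261} = - \frac{47815}{48756} + \frac{6751}{87} = \frac{108330617}{1413924}$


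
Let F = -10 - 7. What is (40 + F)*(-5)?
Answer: -115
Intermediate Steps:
F = -17
(40 + F)*(-5) = (40 - 17)*(-5) = 23*(-5) = -115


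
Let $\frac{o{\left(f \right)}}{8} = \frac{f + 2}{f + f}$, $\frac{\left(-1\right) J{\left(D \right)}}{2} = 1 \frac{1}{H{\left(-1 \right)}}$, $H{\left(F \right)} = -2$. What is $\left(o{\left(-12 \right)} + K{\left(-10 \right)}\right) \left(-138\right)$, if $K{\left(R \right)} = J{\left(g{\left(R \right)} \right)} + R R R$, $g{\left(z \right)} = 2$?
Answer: $137402$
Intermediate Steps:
$J{\left(D \right)} = 1$ ($J{\left(D \right)} = - 2 \cdot 1 \frac{1}{-2} = - 2 \cdot 1 \left(- \frac{1}{2}\right) = \left(-2\right) \left(- \frac{1}{2}\right) = 1$)
$K{\left(R \right)} = 1 + R^{3}$ ($K{\left(R \right)} = 1 + R R R = 1 + R R^{2} = 1 + R^{3}$)
$o{\left(f \right)} = \frac{4 \left(2 + f\right)}{f}$ ($o{\left(f \right)} = 8 \frac{f + 2}{f + f} = 8 \frac{2 + f}{2 f} = \frac{4 \left(2 + f\right)}{f}$)
$\left(o{\left(-12 \right)} + K{\left(-10 \right)}\right) \left(-138\right) = \left(\left(4 + \frac{8}{-12}\right) + \left(1 + \left(-10\right)^{3}\right)\right) \left(-138\right) = \left(\left(4 + 8 \left(- \frac{1}{12}\right)\right) + \left(1 - 1000\right)\right) \left(-138\right) = \left(\left(4 - \frac{2}{3}\right) - 999\right) \left(-138\right) = \left(\frac{10}{3} - 999\right) \left(-138\right) = \left(- \frac{2987}{3}\right) \left(-138\right) = 137402$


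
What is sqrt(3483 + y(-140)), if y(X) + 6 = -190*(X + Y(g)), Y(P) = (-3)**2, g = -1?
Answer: sqrt(28367) ≈ 168.43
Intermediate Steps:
Y(P) = 9
y(X) = -1716 - 190*X (y(X) = -6 - 190*(X + 9) = -6 - 190*(9 + X) = -6 + (-1710 - 190*X) = -1716 - 190*X)
sqrt(3483 + y(-140)) = sqrt(3483 + (-1716 - 190*(-140))) = sqrt(3483 + (-1716 + 26600)) = sqrt(3483 + 24884) = sqrt(28367)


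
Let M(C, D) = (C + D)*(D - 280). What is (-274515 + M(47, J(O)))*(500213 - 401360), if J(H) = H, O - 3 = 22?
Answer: -28951572375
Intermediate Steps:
O = 25 (O = 3 + 22 = 25)
M(C, D) = (-280 + D)*(C + D) (M(C, D) = (C + D)*(-280 + D) = (-280 + D)*(C + D))
(-274515 + M(47, J(O)))*(500213 - 401360) = (-274515 + (25² - 280*47 - 280*25 + 47*25))*(500213 - 401360) = (-274515 + (625 - 13160 - 7000 + 1175))*98853 = (-274515 - 18360)*98853 = -292875*98853 = -28951572375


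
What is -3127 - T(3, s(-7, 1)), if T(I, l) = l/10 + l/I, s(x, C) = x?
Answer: -93719/30 ≈ -3124.0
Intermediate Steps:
T(I, l) = l/10 + l/I (T(I, l) = l*(1/10) + l/I = l/10 + l/I)
-3127 - T(3, s(-7, 1)) = -3127 - ((1/10)*(-7) - 7/3) = -3127 - (-7/10 - 7*1/3) = -3127 - (-7/10 - 7/3) = -3127 - 1*(-91/30) = -3127 + 91/30 = -93719/30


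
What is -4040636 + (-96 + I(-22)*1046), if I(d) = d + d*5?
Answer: -4178804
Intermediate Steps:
I(d) = 6*d (I(d) = d + 5*d = 6*d)
-4040636 + (-96 + I(-22)*1046) = -4040636 + (-96 + (6*(-22))*1046) = -4040636 + (-96 - 132*1046) = -4040636 + (-96 - 138072) = -4040636 - 138168 = -4178804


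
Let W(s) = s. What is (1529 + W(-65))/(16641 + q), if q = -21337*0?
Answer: 488/5547 ≈ 0.087976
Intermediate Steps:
q = 0
(1529 + W(-65))/(16641 + q) = (1529 - 65)/(16641 + 0) = 1464/16641 = 1464*(1/16641) = 488/5547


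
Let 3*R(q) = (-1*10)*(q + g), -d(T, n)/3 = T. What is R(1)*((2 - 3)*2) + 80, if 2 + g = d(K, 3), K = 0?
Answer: 220/3 ≈ 73.333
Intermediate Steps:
d(T, n) = -3*T
g = -2 (g = -2 - 3*0 = -2 + 0 = -2)
R(q) = 20/3 - 10*q/3 (R(q) = ((-1*10)*(q - 2))/3 = (-10*(-2 + q))/3 = (20 - 10*q)/3 = 20/3 - 10*q/3)
R(1)*((2 - 3)*2) + 80 = (20/3 - 10/3*1)*((2 - 3)*2) + 80 = (20/3 - 10/3)*(-1*2) + 80 = (10/3)*(-2) + 80 = -20/3 + 80 = 220/3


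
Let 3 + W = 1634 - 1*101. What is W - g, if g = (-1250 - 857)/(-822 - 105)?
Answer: 1416203/927 ≈ 1527.7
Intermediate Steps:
g = 2107/927 (g = -2107/(-927) = -2107*(-1/927) = 2107/927 ≈ 2.2729)
W = 1530 (W = -3 + (1634 - 1*101) = -3 + (1634 - 101) = -3 + 1533 = 1530)
W - g = 1530 - 1*2107/927 = 1530 - 2107/927 = 1416203/927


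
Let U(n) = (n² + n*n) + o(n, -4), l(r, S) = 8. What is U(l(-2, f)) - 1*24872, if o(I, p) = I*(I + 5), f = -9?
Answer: -24640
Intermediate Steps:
o(I, p) = I*(5 + I)
U(n) = 2*n² + n*(5 + n) (U(n) = (n² + n*n) + n*(5 + n) = (n² + n²) + n*(5 + n) = 2*n² + n*(5 + n))
U(l(-2, f)) - 1*24872 = 8*(5 + 3*8) - 1*24872 = 8*(5 + 24) - 24872 = 8*29 - 24872 = 232 - 24872 = -24640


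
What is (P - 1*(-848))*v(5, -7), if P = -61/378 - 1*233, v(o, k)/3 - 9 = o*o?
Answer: 3950953/63 ≈ 62714.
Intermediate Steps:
v(o, k) = 27 + 3*o² (v(o, k) = 27 + 3*(o*o) = 27 + 3*o²)
P = -88135/378 (P = -61*1/378 - 233 = -61/378 - 233 = -88135/378 ≈ -233.16)
(P - 1*(-848))*v(5, -7) = (-88135/378 - 1*(-848))*(27 + 3*5²) = (-88135/378 + 848)*(27 + 3*25) = 232409*(27 + 75)/378 = (232409/378)*102 = 3950953/63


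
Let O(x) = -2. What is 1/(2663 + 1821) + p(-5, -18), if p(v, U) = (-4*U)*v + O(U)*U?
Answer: -1452815/4484 ≈ -324.00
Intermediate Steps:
p(v, U) = -2*U - 4*U*v (p(v, U) = (-4*U)*v - 2*U = -4*U*v - 2*U = -2*U - 4*U*v)
1/(2663 + 1821) + p(-5, -18) = 1/(2663 + 1821) - 2*(-18)*(1 + 2*(-5)) = 1/4484 - 2*(-18)*(1 - 10) = 1/4484 - 2*(-18)*(-9) = 1/4484 - 324 = -1452815/4484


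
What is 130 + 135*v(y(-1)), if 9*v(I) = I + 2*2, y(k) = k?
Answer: 175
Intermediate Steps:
v(I) = 4/9 + I/9 (v(I) = (I + 2*2)/9 = (I + 4)/9 = (4 + I)/9 = 4/9 + I/9)
130 + 135*v(y(-1)) = 130 + 135*(4/9 + (⅑)*(-1)) = 130 + 135*(4/9 - ⅑) = 130 + 135*(⅓) = 130 + 45 = 175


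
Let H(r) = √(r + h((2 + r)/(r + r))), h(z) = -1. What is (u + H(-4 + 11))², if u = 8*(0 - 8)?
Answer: (64 - √6)² ≈ 3788.5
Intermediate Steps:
u = -64 (u = 8*(-8) = -64)
H(r) = √(-1 + r) (H(r) = √(r - 1) = √(-1 + r))
(u + H(-4 + 11))² = (-64 + √(-1 + (-4 + 11)))² = (-64 + √(-1 + 7))² = (-64 + √6)²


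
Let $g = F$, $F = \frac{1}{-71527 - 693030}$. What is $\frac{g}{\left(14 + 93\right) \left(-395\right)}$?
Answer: $\frac{1}{32314001605} \approx 3.0946 \cdot 10^{-11}$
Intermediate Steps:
$F = - \frac{1}{764557}$ ($F = \frac{1}{-764557} = - \frac{1}{764557} \approx -1.3079 \cdot 10^{-6}$)
$g = - \frac{1}{764557} \approx -1.3079 \cdot 10^{-6}$
$\frac{g}{\left(14 + 93\right) \left(-395\right)} = - \frac{1}{764557 \left(14 + 93\right) \left(-395\right)} = - \frac{1}{764557 \cdot 107 \left(-395\right)} = - \frac{1}{764557 \left(-42265\right)} = \left(- \frac{1}{764557}\right) \left(- \frac{1}{42265}\right) = \frac{1}{32314001605}$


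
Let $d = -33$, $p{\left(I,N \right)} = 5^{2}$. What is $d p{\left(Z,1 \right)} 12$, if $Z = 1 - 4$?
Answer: $-9900$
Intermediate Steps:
$Z = -3$ ($Z = 1 - 4 = -3$)
$p{\left(I,N \right)} = 25$
$d p{\left(Z,1 \right)} 12 = \left(-33\right) 25 \cdot 12 = \left(-825\right) 12 = -9900$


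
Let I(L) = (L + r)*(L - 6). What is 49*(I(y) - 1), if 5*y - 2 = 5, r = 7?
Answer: -48559/25 ≈ -1942.4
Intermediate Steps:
y = 7/5 (y = ⅖ + (⅕)*5 = ⅖ + 1 = 7/5 ≈ 1.4000)
I(L) = (-6 + L)*(7 + L) (I(L) = (L + 7)*(L - 6) = (7 + L)*(-6 + L) = (-6 + L)*(7 + L))
49*(I(y) - 1) = 49*((-42 + 7/5 + (7/5)²) - 1) = 49*((-42 + 7/5 + 49/25) - 1) = 49*(-966/25 - 1) = 49*(-991/25) = -48559/25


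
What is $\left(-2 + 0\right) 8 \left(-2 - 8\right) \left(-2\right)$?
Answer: $-320$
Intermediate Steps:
$\left(-2 + 0\right) 8 \left(-2 - 8\right) \left(-2\right) = \left(-2\right) 8 \left(\left(-10\right) \left(-2\right)\right) = \left(-16\right) 20 = -320$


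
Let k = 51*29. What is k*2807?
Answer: 4151553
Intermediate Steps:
k = 1479
k*2807 = 1479*2807 = 4151553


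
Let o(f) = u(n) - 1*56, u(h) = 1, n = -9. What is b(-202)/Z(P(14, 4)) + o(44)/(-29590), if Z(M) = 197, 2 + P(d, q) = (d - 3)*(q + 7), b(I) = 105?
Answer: 56687/105986 ≈ 0.53485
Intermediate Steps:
P(d, q) = -2 + (-3 + d)*(7 + q) (P(d, q) = -2 + (d - 3)*(q + 7) = -2 + (-3 + d)*(7 + q))
o(f) = -55 (o(f) = 1 - 1*56 = 1 - 56 = -55)
b(-202)/Z(P(14, 4)) + o(44)/(-29590) = 105/197 - 55/(-29590) = 105*(1/197) - 55*(-1/29590) = 105/197 + 1/538 = 56687/105986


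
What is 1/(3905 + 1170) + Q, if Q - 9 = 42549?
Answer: 215981851/5075 ≈ 42558.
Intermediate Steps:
Q = 42558 (Q = 9 + 42549 = 42558)
1/(3905 + 1170) + Q = 1/(3905 + 1170) + 42558 = 1/5075 + 42558 = 215981851/5075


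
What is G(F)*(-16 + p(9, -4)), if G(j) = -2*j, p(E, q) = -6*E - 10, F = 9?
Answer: 1440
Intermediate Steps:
p(E, q) = -10 - 6*E
G(F)*(-16 + p(9, -4)) = (-2*9)*(-16 + (-10 - 6*9)) = -18*(-16 + (-10 - 54)) = -18*(-16 - 64) = -18*(-80) = 1440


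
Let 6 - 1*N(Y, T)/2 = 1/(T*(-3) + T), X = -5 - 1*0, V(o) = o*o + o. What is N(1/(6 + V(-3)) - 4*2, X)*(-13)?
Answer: -767/5 ≈ -153.40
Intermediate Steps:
V(o) = o + o² (V(o) = o² + o = o + o²)
X = -5 (X = -5 + 0 = -5)
N(Y, T) = 12 + 1/T (N(Y, T) = 12 - 2/(T*(-3) + T) = 12 - 2/(-3*T + T) = 12 - 2*(-1/(2*T)) = 12 - (-1)/T = 12 + 1/T)
N(1/(6 + V(-3)) - 4*2, X)*(-13) = (12 + 1/(-5))*(-13) = (12 - ⅕)*(-13) = (59/5)*(-13) = -767/5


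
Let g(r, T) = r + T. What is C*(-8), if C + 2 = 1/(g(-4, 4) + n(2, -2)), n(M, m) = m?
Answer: 20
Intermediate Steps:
g(r, T) = T + r
C = -5/2 (C = -2 + 1/((4 - 4) - 2) = -2 + 1/(0 - 2) = -2 + 1/(-2) = -2 - ½ = -5/2 ≈ -2.5000)
C*(-8) = -5/2*(-8) = 20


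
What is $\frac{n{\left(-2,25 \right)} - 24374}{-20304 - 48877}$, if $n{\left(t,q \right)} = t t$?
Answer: $\frac{24370}{69181} \approx 0.35226$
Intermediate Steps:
$n{\left(t,q \right)} = t^{2}$
$\frac{n{\left(-2,25 \right)} - 24374}{-20304 - 48877} = \frac{\left(-2\right)^{2} - 24374}{-20304 - 48877} = \frac{4 - 24374}{-69181} = \left(-24370\right) \left(- \frac{1}{69181}\right) = \frac{24370}{69181}$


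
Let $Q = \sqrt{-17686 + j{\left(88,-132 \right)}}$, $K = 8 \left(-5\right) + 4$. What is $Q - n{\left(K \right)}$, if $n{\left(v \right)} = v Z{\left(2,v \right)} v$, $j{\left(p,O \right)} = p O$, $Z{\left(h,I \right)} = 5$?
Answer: $-6480 + 7 i \sqrt{598} \approx -6480.0 + 171.18 i$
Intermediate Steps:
$K = -36$ ($K = -40 + 4 = -36$)
$j{\left(p,O \right)} = O p$
$Q = 7 i \sqrt{598}$ ($Q = \sqrt{-17686 - 11616} = \sqrt{-29302} = 7 i \sqrt{598} \approx 171.18 i$)
$n{\left(v \right)} = 5 v^{2}$ ($n{\left(v \right)} = v 5 v = 5 v v = 5 v^{2}$)
$Q - n{\left(K \right)} = 7 i \sqrt{598} - 5 \left(-36\right)^{2} = 7 i \sqrt{598} - 5 \cdot 1296 = 7 i \sqrt{598} - 6480 = -6480 + 7 i \sqrt{598}$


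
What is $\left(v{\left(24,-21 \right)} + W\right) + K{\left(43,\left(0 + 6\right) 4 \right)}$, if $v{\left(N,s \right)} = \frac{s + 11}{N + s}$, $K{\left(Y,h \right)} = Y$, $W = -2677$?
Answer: $- \frac{7912}{3} \approx -2637.3$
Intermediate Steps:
$v{\left(N,s \right)} = \frac{11 + s}{N + s}$
$\left(v{\left(24,-21 \right)} + W\right) + K{\left(43,\left(0 + 6\right) 4 \right)} = \left(\frac{11 - 21}{24 - 21} - 2677\right) + 43 = \left(\frac{1}{3} \left(-10\right) - 2677\right) + 43 = \left(- \frac{10}{3} - 2677\right) + 43 = - \frac{8041}{3} + 43 = - \frac{7912}{3}$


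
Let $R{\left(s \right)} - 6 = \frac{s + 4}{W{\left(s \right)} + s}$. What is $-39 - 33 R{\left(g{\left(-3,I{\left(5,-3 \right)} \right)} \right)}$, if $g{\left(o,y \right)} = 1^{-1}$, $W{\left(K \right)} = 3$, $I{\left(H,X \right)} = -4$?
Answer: $- \frac{1113}{4} \approx -278.25$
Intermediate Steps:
$g{\left(o,y \right)} = 1$
$R{\left(s \right)} = 6 + \frac{4 + s}{3 + s}$ ($R{\left(s \right)} = 6 + \frac{s + 4}{3 + s} = 6 + \frac{4 + s}{3 + s}$)
$-39 - 33 R{\left(g{\left(-3,I{\left(5,-3 \right)} \right)} \right)} = -39 - 33 \frac{22 + 7 \cdot 1}{3 + 1} = -39 - 33 \frac{22 + 7}{4} = -39 - 33 \cdot \frac{1}{4} \cdot 29 = -39 - \frac{957}{4} = - \frac{1113}{4}$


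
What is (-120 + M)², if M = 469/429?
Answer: 2602122121/184041 ≈ 14139.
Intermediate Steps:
M = 469/429 (M = 469*(1/429) = 469/429 ≈ 1.0932)
(-120 + M)² = (-120 + 469/429)² = (-51011/429)² = 2602122121/184041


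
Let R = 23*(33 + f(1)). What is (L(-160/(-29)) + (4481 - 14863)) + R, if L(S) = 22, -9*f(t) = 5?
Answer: -86524/9 ≈ -9613.8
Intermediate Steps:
f(t) = -5/9 (f(t) = -⅑*5 = -5/9)
R = 6716/9 (R = 23*(33 - 5/9) = 23*(292/9) = 6716/9 ≈ 746.22)
(L(-160/(-29)) + (4481 - 14863)) + R = (22 + (4481 - 14863)) + 6716/9 = (22 - 10382) + 6716/9 = -10360 + 6716/9 = -86524/9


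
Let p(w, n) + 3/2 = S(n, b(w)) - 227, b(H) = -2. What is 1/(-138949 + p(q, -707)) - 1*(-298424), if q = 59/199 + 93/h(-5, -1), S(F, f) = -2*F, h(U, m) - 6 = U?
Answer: 82223869446/275527 ≈ 2.9842e+5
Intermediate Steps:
h(U, m) = 6 + U
q = 18566/199 (q = 59/199 + 93/(6 - 5) = 59*(1/199) + 93/1 = 59/199 + 93*1 = 59/199 + 93 = 18566/199 ≈ 93.297)
p(w, n) = -457/2 - 2*n (p(w, n) = -3/2 + (-2*n - 227) = -3/2 + (-227 - 2*n) = -457/2 - 2*n)
1/(-138949 + p(q, -707)) - 1*(-298424) = 1/(-138949 + (-457/2 - 2*(-707))) - 1*(-298424) = 1/(-138949 + (-457/2 + 1414)) + 298424 = 1/(-138949 + 2371/2) + 298424 = 1/(-275527/2) + 298424 = -2/275527 + 298424 = 82223869446/275527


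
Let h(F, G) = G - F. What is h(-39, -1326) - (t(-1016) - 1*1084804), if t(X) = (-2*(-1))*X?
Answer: 1085549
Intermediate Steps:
t(X) = 2*X
h(-39, -1326) - (t(-1016) - 1*1084804) = (-1326 - 1*(-39)) - (2*(-1016) - 1*1084804) = (-1326 + 39) - (-2032 - 1084804) = -1287 - 1*(-1086836) = -1287 + 1086836 = 1085549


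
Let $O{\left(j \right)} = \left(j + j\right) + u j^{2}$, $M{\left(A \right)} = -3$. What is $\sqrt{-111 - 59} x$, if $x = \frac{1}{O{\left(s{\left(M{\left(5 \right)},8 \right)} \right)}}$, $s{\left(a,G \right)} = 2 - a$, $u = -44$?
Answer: $- \frac{i \sqrt{170}}{1090} \approx - 0.011962 i$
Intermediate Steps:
$O{\left(j \right)} = - 44 j^{2} + 2 j$ ($O{\left(j \right)} = \left(j + j\right) - 44 j^{2} = 2 j - 44 j^{2} = - 44 j^{2} + 2 j$)
$x = - \frac{1}{1090}$ ($x = \frac{1}{2 \left(2 - -3\right) \left(1 - 22 \left(2 - -3\right)\right)} = \frac{1}{2 \left(2 + 3\right) \left(1 - 22 \left(2 + 3\right)\right)} = \frac{1}{2 \cdot 5 \left(1 - 110\right)} = \frac{1}{2 \cdot 5 \left(-109\right)} = \frac{1}{-1090} = - \frac{1}{1090} \approx -0.00091743$)
$\sqrt{-111 - 59} x = \sqrt{-111 - 59} \left(- \frac{1}{1090}\right) = \sqrt{-170} \left(- \frac{1}{1090}\right) = i \sqrt{170} \left(- \frac{1}{1090}\right) = - \frac{i \sqrt{170}}{1090}$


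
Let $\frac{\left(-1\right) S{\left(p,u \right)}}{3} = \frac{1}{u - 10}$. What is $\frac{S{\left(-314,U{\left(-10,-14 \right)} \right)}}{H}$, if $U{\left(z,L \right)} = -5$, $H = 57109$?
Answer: $\frac{1}{285545} \approx 3.5021 \cdot 10^{-6}$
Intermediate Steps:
$S{\left(p,u \right)} = - \frac{3}{-10 + u}$ ($S{\left(p,u \right)} = - \frac{3}{u - 10} = - \frac{3}{-10 + u}$)
$\frac{S{\left(-314,U{\left(-10,-14 \right)} \right)}}{H} = \frac{\left(-3\right) \frac{1}{-10 - 5}}{57109} = - \frac{3}{-15} \cdot \frac{1}{57109} = \left(-3\right) \left(- \frac{1}{15}\right) \frac{1}{57109} = \frac{1}{5} \cdot \frac{1}{57109} = \frac{1}{285545}$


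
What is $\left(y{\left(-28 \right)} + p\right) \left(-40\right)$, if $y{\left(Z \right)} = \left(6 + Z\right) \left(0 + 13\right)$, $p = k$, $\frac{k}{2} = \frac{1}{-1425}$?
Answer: $\frac{3260416}{285} \approx 11440.0$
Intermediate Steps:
$k = - \frac{2}{1425}$ ($k = \frac{2}{-1425} = 2 \left(- \frac{1}{1425}\right) = - \frac{2}{1425} \approx -0.0014035$)
$p = - \frac{2}{1425} \approx -0.0014035$
$y{\left(Z \right)} = 78 + 13 Z$ ($y{\left(Z \right)} = \left(6 + Z\right) 13 = 78 + 13 Z$)
$\left(y{\left(-28 \right)} + p\right) \left(-40\right) = \left(\left(78 + 13 \left(-28\right)\right) - \frac{2}{1425}\right) \left(-40\right) = \left(\left(78 - 364\right) - \frac{2}{1425}\right) \left(-40\right) = \left(-286 - \frac{2}{1425}\right) \left(-40\right) = \left(- \frac{407552}{1425}\right) \left(-40\right) = \frac{3260416}{285}$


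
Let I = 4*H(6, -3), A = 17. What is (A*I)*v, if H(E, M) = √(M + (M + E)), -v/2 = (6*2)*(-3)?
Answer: 0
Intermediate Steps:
v = 72 (v = -2*6*2*(-3) = -24*(-3) = -2*(-36) = 72)
H(E, M) = √(E + 2*M) (H(E, M) = √(M + (E + M)) = √(E + 2*M))
I = 0 (I = 4*√(6 + 2*(-3)) = 4*√(6 - 6) = 4*√0 = 4*0 = 0)
(A*I)*v = (17*0)*72 = 0*72 = 0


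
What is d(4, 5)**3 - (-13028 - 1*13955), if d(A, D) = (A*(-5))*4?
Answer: -485017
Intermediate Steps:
d(A, D) = -20*A (d(A, D) = -5*A*4 = -20*A)
d(4, 5)**3 - (-13028 - 1*13955) = (-20*4)**3 - (-13028 - 1*13955) = (-80)**3 - (-13028 - 13955) = -512000 - 1*(-26983) = -512000 + 26983 = -485017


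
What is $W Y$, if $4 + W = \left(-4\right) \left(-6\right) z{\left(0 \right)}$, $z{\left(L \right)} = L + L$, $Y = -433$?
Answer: $1732$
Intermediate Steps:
$z{\left(L \right)} = 2 L$
$W = -4$ ($W = -4 + \left(-4\right) \left(-6\right) 2 \cdot 0 = -4 + 24 \cdot 0 = -4 + 0 = -4$)
$W Y = \left(-4\right) \left(-433\right) = 1732$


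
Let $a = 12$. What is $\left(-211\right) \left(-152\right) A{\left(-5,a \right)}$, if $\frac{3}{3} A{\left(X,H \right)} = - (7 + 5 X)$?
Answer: $577296$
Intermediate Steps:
$A{\left(X,H \right)} = -7 - 5 X$ ($A{\left(X,H \right)} = - (7 + 5 X) = -7 - 5 X$)
$\left(-211\right) \left(-152\right) A{\left(-5,a \right)} = \left(-211\right) \left(-152\right) \left(-7 - -25\right) = 32072 \left(-7 + 25\right) = 32072 \cdot 18 = 577296$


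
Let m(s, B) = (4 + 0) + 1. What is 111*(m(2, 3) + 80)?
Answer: 9435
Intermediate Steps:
m(s, B) = 5 (m(s, B) = 4 + 1 = 5)
111*(m(2, 3) + 80) = 111*(5 + 80) = 111*85 = 9435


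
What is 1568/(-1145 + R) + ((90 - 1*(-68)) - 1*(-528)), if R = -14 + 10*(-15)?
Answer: 128058/187 ≈ 684.80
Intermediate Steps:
R = -164 (R = -14 - 150 = -164)
1568/(-1145 + R) + ((90 - 1*(-68)) - 1*(-528)) = 1568/(-1145 - 164) + ((90 - 1*(-68)) - 1*(-528)) = 1568/(-1309) + ((90 + 68) + 528) = -1/1309*1568 + (158 + 528) = -224/187 + 686 = 128058/187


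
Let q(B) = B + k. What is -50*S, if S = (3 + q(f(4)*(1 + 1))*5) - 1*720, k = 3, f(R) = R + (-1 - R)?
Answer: 35600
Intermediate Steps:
f(R) = -1
q(B) = 3 + B (q(B) = B + 3 = 3 + B)
S = -712 (S = (3 + (3 - (1 + 1))*5) - 1*720 = (3 + (3 - 1*2)*5) - 720 = (3 + (3 - 2)*5) - 720 = (3 + 1*5) - 720 = (3 + 5) - 720 = 8 - 720 = -712)
-50*S = -50*(-712) = 35600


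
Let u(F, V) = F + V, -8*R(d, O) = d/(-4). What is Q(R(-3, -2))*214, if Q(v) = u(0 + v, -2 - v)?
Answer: -428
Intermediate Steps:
R(d, O) = d/32 (R(d, O) = -d/(8*(-4)) = -d*(-1)/(8*4) = -(-1)*d/32 = d/32)
Q(v) = -2 (Q(v) = (0 + v) + (-2 - v) = v + (-2 - v) = -2)
Q(R(-3, -2))*214 = -2*214 = -428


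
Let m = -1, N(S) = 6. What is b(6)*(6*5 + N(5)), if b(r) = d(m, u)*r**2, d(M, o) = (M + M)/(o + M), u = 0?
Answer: 2592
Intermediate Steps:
d(M, o) = 2*M/(M + o) (d(M, o) = (2*M)/(M + o) = 2*M/(M + o))
b(r) = 2*r**2 (b(r) = (2*(-1)/(-1 + 0))*r**2 = (2*(-1)/(-1))*r**2 = (2*(-1)*(-1))*r**2 = 2*r**2)
b(6)*(6*5 + N(5)) = (2*6**2)*(6*5 + 6) = (2*36)*(30 + 6) = 72*36 = 2592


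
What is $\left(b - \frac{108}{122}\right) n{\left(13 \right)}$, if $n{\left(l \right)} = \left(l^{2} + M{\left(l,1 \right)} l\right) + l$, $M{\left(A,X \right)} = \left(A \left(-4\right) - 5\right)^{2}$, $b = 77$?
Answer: $\frac{196951417}{61} \approx 3.2287 \cdot 10^{6}$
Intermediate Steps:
$M{\left(A,X \right)} = \left(-5 - 4 A\right)^{2}$ ($M{\left(A,X \right)} = \left(- 4 A - 5\right)^{2} = \left(-5 - 4 A\right)^{2}$)
$n{\left(l \right)} = l + l^{2} + l \left(5 + 4 l\right)^{2}$ ($n{\left(l \right)} = \left(l^{2} + \left(5 + 4 l\right)^{2} l\right) + l = \left(l^{2} + l \left(5 + 4 l\right)^{2}\right) + l = l + l^{2} + l \left(5 + 4 l\right)^{2}$)
$\left(b - \frac{108}{122}\right) n{\left(13 \right)} = \left(77 - \frac{108}{122}\right) 13 \left(1 + 13 + \left(5 + 4 \cdot 13\right)^{2}\right) = \left(77 - \frac{54}{61}\right) 13 \left(1 + 13 + \left(5 + 52\right)^{2}\right) = \left(77 - \frac{54}{61}\right) 13 \left(1 + 13 + 57^{2}\right) = \frac{4643 \cdot 13 \left(1 + 13 + 3249\right)}{61} = \frac{4643 \cdot 13 \cdot 3263}{61} = \frac{4643}{61} \cdot 42419 = \frac{196951417}{61}$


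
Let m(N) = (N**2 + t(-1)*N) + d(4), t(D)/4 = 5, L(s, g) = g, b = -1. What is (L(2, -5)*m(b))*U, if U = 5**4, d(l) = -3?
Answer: 68750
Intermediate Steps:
t(D) = 20 (t(D) = 4*5 = 20)
U = 625
m(N) = -3 + N**2 + 20*N (m(N) = (N**2 + 20*N) - 3 = -3 + N**2 + 20*N)
(L(2, -5)*m(b))*U = -5*(-3 + (-1)**2 + 20*(-1))*625 = -5*(-3 + 1 - 20)*625 = -5*(-22)*625 = 110*625 = 68750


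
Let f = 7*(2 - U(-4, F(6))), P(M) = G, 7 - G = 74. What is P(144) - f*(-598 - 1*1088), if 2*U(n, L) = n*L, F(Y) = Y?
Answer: 165161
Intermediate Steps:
U(n, L) = L*n/2 (U(n, L) = (n*L)/2 = (L*n)/2 = L*n/2)
G = -67 (G = 7 - 1*74 = 7 - 74 = -67)
P(M) = -67
f = 98 (f = 7*(2 - 6*(-4)/2) = 7*(2 - 1*(-12)) = 7*(2 + 12) = 7*14 = 98)
P(144) - f*(-598 - 1*1088) = -67 - 98*(-598 - 1*1088) = -67 - 98*(-598 - 1088) = -67 - 98*(-1686) = -67 - 1*(-165228) = -67 + 165228 = 165161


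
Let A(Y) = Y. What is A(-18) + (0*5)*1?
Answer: -18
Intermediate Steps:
A(-18) + (0*5)*1 = -18 + (0*5)*1 = -18 + 0*1 = -18 + 0 = -18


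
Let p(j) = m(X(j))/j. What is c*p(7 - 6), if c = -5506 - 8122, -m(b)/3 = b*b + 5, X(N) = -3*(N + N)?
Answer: 1676244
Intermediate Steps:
X(N) = -6*N
m(b) = -15 - 3*b² (m(b) = -3*(b*b + 5) = -3*(b² + 5) = -3*(5 + b²) = -15 - 3*b²)
c = -13628
p(j) = (-15 - 108*j²)/j (p(j) = (-15 - 3*36*j²)/j = (-15 - 108*j²)/j)
c*p(7 - 6) = -13628*(-108*(7 - 6) - 15/(7 - 6)) = -13628*(-108*1 - 15/1) = -13628*(-108 - 15*1) = -13628*(-108 - 15) = -13628*(-123) = 1676244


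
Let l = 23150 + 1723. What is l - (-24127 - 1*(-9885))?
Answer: 39115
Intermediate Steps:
l = 24873
l - (-24127 - 1*(-9885)) = 24873 - (-24127 - 1*(-9885)) = 24873 - (-24127 + 9885) = 24873 - 1*(-14242) = 24873 + 14242 = 39115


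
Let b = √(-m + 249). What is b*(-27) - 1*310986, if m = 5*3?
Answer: -310986 - 81*√26 ≈ -3.1140e+5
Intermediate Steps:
m = 15
b = 3*√26 (b = √(-1*15 + 249) = √(-15 + 249) = √234 = 3*√26 ≈ 15.297)
b*(-27) - 1*310986 = (3*√26)*(-27) - 1*310986 = -81*√26 - 310986 = -310986 - 81*√26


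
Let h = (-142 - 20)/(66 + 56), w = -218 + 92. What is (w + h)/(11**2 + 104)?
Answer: -863/1525 ≈ -0.56590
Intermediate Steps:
w = -126
h = -81/61 (h = -162/122 = -162*1/122 = -81/61 ≈ -1.3279)
(w + h)/(11**2 + 104) = (-126 - 81/61)/(11**2 + 104) = -7767/(61*(121 + 104)) = -7767/61/225 = -7767/61*1/225 = -863/1525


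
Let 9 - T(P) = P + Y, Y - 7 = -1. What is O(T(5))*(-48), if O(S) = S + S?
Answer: 192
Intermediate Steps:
Y = 6 (Y = 7 - 1 = 6)
T(P) = 3 - P (T(P) = 9 - (P + 6) = 9 - (6 + P) = 9 + (-6 - P) = 3 - P)
O(S) = 2*S
O(T(5))*(-48) = (2*(3 - 1*5))*(-48) = (2*(3 - 5))*(-48) = (2*(-2))*(-48) = -4*(-48) = 192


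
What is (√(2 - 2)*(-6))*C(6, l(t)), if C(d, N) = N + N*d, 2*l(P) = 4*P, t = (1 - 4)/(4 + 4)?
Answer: 0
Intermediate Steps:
t = -3/8 ≈ -0.37500
l(P) = 2*P (l(P) = (4*P)/2 = 2*P)
(√(2 - 2)*(-6))*C(6, l(t)) = (√(2 - 2)*(-6))*((2*(-3/8))*(1 + 6)) = (√0*(-6))*(-¾*7) = (0*(-6))*(-21/4) = 0*(-21/4) = 0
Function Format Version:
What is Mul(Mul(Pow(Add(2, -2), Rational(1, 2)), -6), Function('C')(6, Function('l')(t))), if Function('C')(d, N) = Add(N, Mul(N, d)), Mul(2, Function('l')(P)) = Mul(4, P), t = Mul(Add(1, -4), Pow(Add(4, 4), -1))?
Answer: 0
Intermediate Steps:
t = Rational(-3, 8) (t = Mul(-3, Pow(8, -1)) = Mul(-3, Rational(1, 8)) = Rational(-3, 8) ≈ -0.37500)
Function('l')(P) = Mul(2, P) (Function('l')(P) = Mul(Rational(1, 2), Mul(4, P)) = Mul(2, P))
Mul(Mul(Pow(Add(2, -2), Rational(1, 2)), -6), Function('C')(6, Function('l')(t))) = Mul(Mul(Pow(Add(2, -2), Rational(1, 2)), -6), Mul(Mul(2, Rational(-3, 8)), Add(1, 6))) = Mul(Mul(Pow(0, Rational(1, 2)), -6), Mul(Rational(-3, 4), 7)) = Mul(Mul(0, -6), Rational(-21, 4)) = Mul(0, Rational(-21, 4)) = 0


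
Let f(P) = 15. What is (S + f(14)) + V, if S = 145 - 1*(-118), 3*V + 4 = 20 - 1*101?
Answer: 749/3 ≈ 249.67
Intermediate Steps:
V = -85/3 (V = -4/3 + (20 - 1*101)/3 = -4/3 + (20 - 101)/3 = -4/3 + (1/3)*(-81) = -4/3 - 27 = -85/3 ≈ -28.333)
S = 263 (S = 145 + 118 = 263)
(S + f(14)) + V = (263 + 15) - 85/3 = 278 - 85/3 = 749/3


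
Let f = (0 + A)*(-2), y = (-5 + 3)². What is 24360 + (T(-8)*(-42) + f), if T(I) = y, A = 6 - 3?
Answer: 24186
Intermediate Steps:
A = 3
y = 4 (y = (-2)² = 4)
T(I) = 4
f = -6 (f = (0 + 3)*(-2) = 3*(-2) = -6)
24360 + (T(-8)*(-42) + f) = 24360 + (4*(-42) - 6) = 24360 + (-168 - 6) = 24360 - 174 = 24186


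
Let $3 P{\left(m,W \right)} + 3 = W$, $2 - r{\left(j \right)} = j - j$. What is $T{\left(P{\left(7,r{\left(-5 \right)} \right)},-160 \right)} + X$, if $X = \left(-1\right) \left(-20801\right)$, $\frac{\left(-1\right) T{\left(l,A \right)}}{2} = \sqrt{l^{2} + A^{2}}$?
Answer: $20801 - \frac{2 \sqrt{230401}}{3} \approx 20481.0$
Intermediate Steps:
$r{\left(j \right)} = 2$ ($r{\left(j \right)} = 2 - \left(j - j\right) = 2 - 0 = 2 + 0 = 2$)
$P{\left(m,W \right)} = -1 + \frac{W}{3}$
$T{\left(l,A \right)} = - 2 \sqrt{A^{2} + l^{2}}$ ($T{\left(l,A \right)} = - 2 \sqrt{l^{2} + A^{2}} = - 2 \sqrt{A^{2} + l^{2}}$)
$X = 20801$
$T{\left(P{\left(7,r{\left(-5 \right)} \right)},-160 \right)} + X = - 2 \sqrt{\left(-160\right)^{2} + \left(-1 + \frac{1}{3} \cdot 2\right)^{2}} + 20801 = - 2 \sqrt{25600 + \left(-1 + \frac{2}{3}\right)^{2}} + 20801 = - 2 \sqrt{25600 + \left(- \frac{1}{3}\right)^{2}} + 20801 = - 2 \sqrt{25600 + \frac{1}{9}} + 20801 = - 2 \sqrt{\frac{230401}{9}} + 20801 = - 2 \frac{\sqrt{230401}}{3} + 20801 = - \frac{2 \sqrt{230401}}{3} + 20801 = 20801 - \frac{2 \sqrt{230401}}{3}$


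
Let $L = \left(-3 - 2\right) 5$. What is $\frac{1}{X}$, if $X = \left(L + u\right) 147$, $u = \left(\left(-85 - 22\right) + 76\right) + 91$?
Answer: $\frac{1}{5145} \approx 0.00019436$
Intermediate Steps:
$L = -25$ ($L = \left(-5\right) 5 = -25$)
$u = 60$ ($u = \left(\left(-85 - 22\right) + 76\right) + 91 = \left(-107 + 76\right) + 91 = -31 + 91 = 60$)
$X = 5145$ ($X = \left(-25 + 60\right) 147 = 35 \cdot 147 = 5145$)
$\frac{1}{X} = \frac{1}{5145}$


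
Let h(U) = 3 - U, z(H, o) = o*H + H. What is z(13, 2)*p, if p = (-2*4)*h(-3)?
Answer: -1872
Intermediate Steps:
z(H, o) = H + H*o (z(H, o) = H*o + H = H + H*o)
p = -48 (p = (-2*4)*(3 - 1*(-3)) = -8*(3 + 3) = -8*6 = -48)
z(13, 2)*p = (13*(1 + 2))*(-48) = (13*3)*(-48) = 39*(-48) = -1872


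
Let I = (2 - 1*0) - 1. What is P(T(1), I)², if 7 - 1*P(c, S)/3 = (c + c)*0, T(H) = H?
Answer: 441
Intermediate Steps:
I = 1 (I = (2 + 0) - 1 = 2 - 1 = 1)
P(c, S) = 21 (P(c, S) = 21 - 3*(c + c)*0 = 21 - 3*2*c*0 = 21 - 3*0 = 21 + 0 = 21)
P(T(1), I)² = 21² = 441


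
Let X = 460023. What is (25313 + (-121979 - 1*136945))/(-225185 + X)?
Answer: -233611/234838 ≈ -0.99477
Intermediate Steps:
(25313 + (-121979 - 1*136945))/(-225185 + X) = (25313 + (-121979 - 1*136945))/(-225185 + 460023) = (25313 + (-121979 - 136945))/234838 = (25313 - 258924)*(1/234838) = -233611*1/234838 = -233611/234838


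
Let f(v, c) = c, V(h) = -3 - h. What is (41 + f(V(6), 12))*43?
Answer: 2279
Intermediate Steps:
(41 + f(V(6), 12))*43 = (41 + 12)*43 = 53*43 = 2279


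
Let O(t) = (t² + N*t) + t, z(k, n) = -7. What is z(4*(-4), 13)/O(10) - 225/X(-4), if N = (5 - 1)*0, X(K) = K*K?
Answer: -12431/880 ≈ -14.126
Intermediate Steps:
X(K) = K²
N = 0 (N = 4*0 = 0)
O(t) = t + t² (O(t) = (t² + 0*t) + t = (t² + 0) + t = t² + t = t + t²)
z(4*(-4), 13)/O(10) - 225/X(-4) = -7*1/(10*(1 + 10)) - 225/((-4)²) = -7/(10*11) - 225/16 = -7/110 - 225*1/16 = -7*1/110 - 225/16 = -7/110 - 225/16 = -12431/880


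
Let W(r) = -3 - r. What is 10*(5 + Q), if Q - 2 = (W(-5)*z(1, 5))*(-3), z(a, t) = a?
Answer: 10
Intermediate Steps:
Q = -4 (Q = 2 + ((-3 - 1*(-5))*1)*(-3) = 2 + ((-3 + 5)*1)*(-3) = 2 + (2*1)*(-3) = 2 + 2*(-3) = 2 - 6 = -4)
10*(5 + Q) = 10*(5 - 4) = 10*1 = 10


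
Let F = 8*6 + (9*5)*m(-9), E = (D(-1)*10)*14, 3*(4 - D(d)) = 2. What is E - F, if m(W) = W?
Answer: 2471/3 ≈ 823.67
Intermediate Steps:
D(d) = 10/3 (D(d) = 4 - ⅓*2 = 4 - ⅔ = 10/3)
E = 1400/3 (E = ((10/3)*10)*14 = (100/3)*14 = 1400/3 ≈ 466.67)
F = -357 (F = 8*6 + (9*5)*(-9) = 48 + 45*(-9) = 48 - 405 = -357)
E - F = 1400/3 - 1*(-357) = 1400/3 + 357 = 2471/3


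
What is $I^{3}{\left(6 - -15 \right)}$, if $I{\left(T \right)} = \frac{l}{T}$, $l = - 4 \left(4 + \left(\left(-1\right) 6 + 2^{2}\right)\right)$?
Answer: $- \frac{512}{9261} \approx -0.055286$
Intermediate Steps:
$l = -8$ ($l = - 4 \left(4 + \left(-6 + 4\right)\right) = - 4 \left(4 - 2\right) = \left(-4\right) 2 = -8$)
$I{\left(T \right)} = - \frac{8}{T}$
$I^{3}{\left(6 - -15 \right)} = \left(- \frac{8}{6 - -15}\right)^{3} = \left(- \frac{8}{6 + 15}\right)^{3} = \left(- \frac{8}{21}\right)^{3} = - \frac{512}{9261}$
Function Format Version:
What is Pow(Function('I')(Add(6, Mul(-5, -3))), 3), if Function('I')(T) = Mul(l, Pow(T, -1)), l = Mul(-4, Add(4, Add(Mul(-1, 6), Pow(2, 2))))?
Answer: Rational(-512, 9261) ≈ -0.055286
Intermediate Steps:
l = -8 (l = Mul(-4, Add(4, Add(-6, 4))) = Mul(-4, Add(4, -2)) = Mul(-4, 2) = -8)
Function('I')(T) = Mul(-8, Pow(T, -1))
Pow(Function('I')(Add(6, Mul(-5, -3))), 3) = Pow(Mul(-8, Pow(Add(6, Mul(-5, -3)), -1)), 3) = Pow(Mul(-8, Pow(Add(6, 15), -1)), 3) = Pow(Mul(-8, Pow(21, -1)), 3) = Pow(Mul(-8, Rational(1, 21)), 3) = Pow(Rational(-8, 21), 3) = Rational(-512, 9261)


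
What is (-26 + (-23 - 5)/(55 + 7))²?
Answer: 672400/961 ≈ 699.69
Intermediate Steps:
(-26 + (-23 - 5)/(55 + 7))² = (-26 - 28/62)² = (-26 - 28*1/62)² = (-26 - 14/31)² = (-820/31)² = 672400/961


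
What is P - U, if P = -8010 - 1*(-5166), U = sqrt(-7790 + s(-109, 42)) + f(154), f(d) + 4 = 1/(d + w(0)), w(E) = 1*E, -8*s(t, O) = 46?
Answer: -437361/154 - I*sqrt(31183)/2 ≈ -2840.0 - 88.294*I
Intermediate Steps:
s(t, O) = -23/4 (s(t, O) = -1/8*46 = -23/4)
w(E) = E
f(d) = -4 + 1/d (f(d) = -4 + 1/(d + 0) = -4 + 1/d)
U = -615/154 + I*sqrt(31183)/2 (U = sqrt(-7790 - 23/4) + (-4 + 1/154) = sqrt(-31183/4) + (-4 + 1/154) = I*sqrt(31183)/2 - 615/154 = -615/154 + I*sqrt(31183)/2 ≈ -3.9935 + 88.294*I)
P = -2844 (P = -8010 + 5166 = -2844)
P - U = -2844 - (-615/154 + I*sqrt(31183)/2) = -2844 + (615/154 - I*sqrt(31183)/2) = -437361/154 - I*sqrt(31183)/2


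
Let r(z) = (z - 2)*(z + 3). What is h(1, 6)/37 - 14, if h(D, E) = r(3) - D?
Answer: -513/37 ≈ -13.865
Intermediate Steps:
r(z) = (-2 + z)*(3 + z)
h(D, E) = 6 - D (h(D, E) = (-6 + 3 + 3²) - D = (-6 + 3 + 9) - D = 6 - D)
h(1, 6)/37 - 14 = (6 - 1*1)/37 - 14 = (6 - 1)/37 - 14 = (1/37)*5 - 14 = 5/37 - 14 = -513/37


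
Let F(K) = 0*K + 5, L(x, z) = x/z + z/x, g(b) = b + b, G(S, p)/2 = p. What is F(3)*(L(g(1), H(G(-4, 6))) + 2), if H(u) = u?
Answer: 245/6 ≈ 40.833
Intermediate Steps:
G(S, p) = 2*p
g(b) = 2*b
F(K) = 5 (F(K) = 0 + 5 = 5)
F(3)*(L(g(1), H(G(-4, 6))) + 2) = 5*(((2*1)/((2*6)) + (2*6)/((2*1))) + 2) = 5*((2/12 + 12/2) + 2) = 5*((2*(1/12) + 12*(½)) + 2) = 5*((⅙ + 6) + 2) = 5*(37/6 + 2) = 5*(49/6) = 245/6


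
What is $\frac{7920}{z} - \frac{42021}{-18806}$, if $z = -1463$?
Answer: $- \frac{7951527}{2501198} \approx -3.1791$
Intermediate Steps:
$\frac{7920}{z} - \frac{42021}{-18806} = \frac{7920}{-1463} - \frac{42021}{-18806} = 7920 \left(- \frac{1}{1463}\right) - - \frac{42021}{18806} = - \frac{720}{133} + \frac{42021}{18806} = - \frac{7951527}{2501198}$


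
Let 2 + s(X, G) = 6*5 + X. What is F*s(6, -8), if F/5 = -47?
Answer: -7990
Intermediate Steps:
s(X, G) = 28 + X (s(X, G) = -2 + (6*5 + X) = -2 + (30 + X) = 28 + X)
F = -235 (F = 5*(-47) = -235)
F*s(6, -8) = -235*(28 + 6) = -235*34 = -7990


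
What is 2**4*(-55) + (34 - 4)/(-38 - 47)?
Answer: -14966/17 ≈ -880.35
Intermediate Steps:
2**4*(-55) + (34 - 4)/(-38 - 47) = 16*(-55) + 30/(-85) = -880 + 30*(-1/85) = -880 - 6/17 = -14966/17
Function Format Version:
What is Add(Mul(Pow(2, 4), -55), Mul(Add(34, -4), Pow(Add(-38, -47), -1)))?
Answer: Rational(-14966, 17) ≈ -880.35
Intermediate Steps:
Add(Mul(Pow(2, 4), -55), Mul(Add(34, -4), Pow(Add(-38, -47), -1))) = Add(Mul(16, -55), Mul(30, Pow(-85, -1))) = Add(-880, Mul(30, Rational(-1, 85))) = Add(-880, Rational(-6, 17)) = Rational(-14966, 17)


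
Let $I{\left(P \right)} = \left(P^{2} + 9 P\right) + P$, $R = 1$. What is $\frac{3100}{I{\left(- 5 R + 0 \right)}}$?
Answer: $-124$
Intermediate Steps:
$I{\left(P \right)} = P^{2} + 10 P$
$\frac{3100}{I{\left(- 5 R + 0 \right)}} = \frac{3100}{\left(\left(-5\right) 1 + 0\right) \left(10 + \left(\left(-5\right) 1 + 0\right)\right)} = \frac{3100}{\left(-5 + 0\right) \left(10 + \left(-5 + 0\right)\right)} = \frac{3100}{\left(-5\right) \left(10 - 5\right)} = \frac{3100}{\left(-5\right) 5} = \frac{3100}{-25} = 3100 \left(- \frac{1}{25}\right) = -124$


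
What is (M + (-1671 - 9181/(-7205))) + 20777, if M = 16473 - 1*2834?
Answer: 235936906/7205 ≈ 32746.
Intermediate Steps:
M = 13639 (M = 16473 - 2834 = 13639)
(M + (-1671 - 9181/(-7205))) + 20777 = (13639 + (-1671 - 9181/(-7205))) + 20777 = (13639 + (-1671 - 9181*(-1)/7205)) + 20777 = (13639 + (-1671 - 1*(-9181/7205))) + 20777 = (13639 + (-1671 + 9181/7205)) + 20777 = (13639 - 12030374/7205) + 20777 = 86238621/7205 + 20777 = 235936906/7205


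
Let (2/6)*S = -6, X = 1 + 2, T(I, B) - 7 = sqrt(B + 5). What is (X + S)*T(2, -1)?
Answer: -135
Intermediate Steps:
T(I, B) = 7 + sqrt(5 + B) (T(I, B) = 7 + sqrt(B + 5) = 7 + sqrt(5 + B))
X = 3
S = -18 (S = 3*(-6) = -18)
(X + S)*T(2, -1) = (3 - 18)*(7 + sqrt(5 - 1)) = -15*(7 + sqrt(4)) = -15*(7 + 2) = -15*9 = -135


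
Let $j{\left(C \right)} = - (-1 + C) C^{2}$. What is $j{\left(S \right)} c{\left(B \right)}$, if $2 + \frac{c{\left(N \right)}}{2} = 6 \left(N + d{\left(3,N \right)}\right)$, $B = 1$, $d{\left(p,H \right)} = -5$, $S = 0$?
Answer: $0$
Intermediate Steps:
$j{\left(C \right)} = C^{2} \left(1 - C\right)$ ($j{\left(C \right)} = \left(1 - C\right) C^{2} = C^{2} \left(1 - C\right)$)
$c{\left(N \right)} = -64 + 12 N$ ($c{\left(N \right)} = -4 + 2 \cdot 6 \left(N - 5\right) = -4 + 2 \cdot 6 \left(-5 + N\right) = -4 + 2 \left(-30 + 6 N\right) = -4 + \left(-60 + 12 N\right) = -64 + 12 N$)
$j{\left(S \right)} c{\left(B \right)} = 0^{2} \left(1 - 0\right) \left(-64 + 12 \cdot 1\right) = 0 \left(1 + 0\right) \left(-64 + 12\right) = 0 \cdot 1 \left(-52\right) = 0 \left(-52\right) = 0$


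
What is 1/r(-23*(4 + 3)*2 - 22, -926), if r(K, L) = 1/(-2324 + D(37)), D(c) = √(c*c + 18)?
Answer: -2324 + √1387 ≈ -2286.8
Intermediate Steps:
D(c) = √(18 + c²) (D(c) = √(c² + 18) = √(18 + c²))
r(K, L) = 1/(-2324 + √1387) (r(K, L) = 1/(-2324 + √(18 + 37²)) = 1/(-2324 + √(18 + 1369)) = 1/(-2324 + √1387))
1/r(-23*(4 + 3)*2 - 22, -926) = 1/(-2324/5399589 - √1387/5399589)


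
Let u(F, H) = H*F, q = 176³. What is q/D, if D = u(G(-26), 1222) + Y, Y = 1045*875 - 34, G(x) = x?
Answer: 5451776/882569 ≈ 6.1772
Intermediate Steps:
q = 5451776
u(F, H) = F*H
Y = 914341 (Y = 914375 - 34 = 914341)
D = 882569 (D = -26*1222 + 914341 = -31772 + 914341 = 882569)
q/D = 5451776/882569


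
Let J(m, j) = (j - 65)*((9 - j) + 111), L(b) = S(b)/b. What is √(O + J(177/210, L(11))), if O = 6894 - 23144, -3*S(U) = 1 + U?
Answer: I*√2918206/11 ≈ 155.3*I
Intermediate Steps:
S(U) = -⅓ - U/3 (S(U) = -(1 + U)/3 = -⅓ - U/3)
L(b) = (-⅓ - b/3)/b
J(m, j) = (-65 + j)*(120 - j)
O = -16250
√(O + J(177/210, L(11))) = √(-16250 + (-7800 - ((⅓)*(-1 - 1*11)/11)² + 185*((⅓)*(-1 - 1*11)/11))) = √(-16250 + (-7800 - ((⅓)*(1/11)*(-1 - 11))² + 185*((⅓)*(1/11)*(-1 - 11)))) = √(-16250 + (-7800 - ((⅓)*(1/11)*(-12))² + 185*((⅓)*(1/11)*(-12)))) = √(-16250 + (-7800 - (-4/11)² + 185*(-4/11))) = √(-16250 + (-7800 - 1*16/121 - 740/11)) = √(-16250 + (-7800 - 16/121 - 740/11)) = √(-16250 - 951956/121) = √(-2918206/121) = I*√2918206/11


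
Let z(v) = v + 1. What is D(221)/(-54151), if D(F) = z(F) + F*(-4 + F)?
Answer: -48179/54151 ≈ -0.88972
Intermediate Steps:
z(v) = 1 + v
D(F) = 1 + F + F*(-4 + F) (D(F) = (1 + F) + F*(-4 + F) = 1 + F + F*(-4 + F))
D(221)/(-54151) = (1 + 221**2 - 3*221)/(-54151) = (1 + 48841 - 663)*(-1/54151) = 48179*(-1/54151) = -48179/54151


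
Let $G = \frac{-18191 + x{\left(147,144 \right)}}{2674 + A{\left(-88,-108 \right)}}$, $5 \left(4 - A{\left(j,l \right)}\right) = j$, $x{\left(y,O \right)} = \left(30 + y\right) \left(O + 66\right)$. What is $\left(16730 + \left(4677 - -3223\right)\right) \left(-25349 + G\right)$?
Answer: $- \frac{4206298186005}{6739} \approx -6.2417 \cdot 10^{8}$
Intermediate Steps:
$x{\left(y,O \right)} = \left(30 + y\right) \left(66 + O\right)$
$A{\left(j,l \right)} = 4 - \frac{j}{5}$
$G = \frac{94895}{13478}$ ($G = \frac{-18191 + \left(1980 + 30 \cdot 144 + 66 \cdot 147 + 144 \cdot 147\right)}{2674 + \left(4 - - \frac{88}{5}\right)} = \frac{-18191 + \left(1980 + 4320 + 9702 + 21168\right)}{2674 + \left(4 + \frac{88}{5}\right)} = \frac{-18191 + 37170}{2674 + \frac{108}{5}} = \frac{18979}{\frac{13478}{5}} = 18979 \cdot \frac{5}{13478} = \frac{94895}{13478} \approx 7.0407$)
$\left(16730 + \left(4677 - -3223\right)\right) \left(-25349 + G\right) = \left(16730 + \left(4677 - -3223\right)\right) \left(-25349 + \frac{94895}{13478}\right) = \left(16730 + \left(4677 + 3223\right)\right) \left(- \frac{341558927}{13478}\right) = \left(16730 + 7900\right) \left(- \frac{341558927}{13478}\right) = 24630 \left(- \frac{341558927}{13478}\right) = - \frac{4206298186005}{6739}$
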